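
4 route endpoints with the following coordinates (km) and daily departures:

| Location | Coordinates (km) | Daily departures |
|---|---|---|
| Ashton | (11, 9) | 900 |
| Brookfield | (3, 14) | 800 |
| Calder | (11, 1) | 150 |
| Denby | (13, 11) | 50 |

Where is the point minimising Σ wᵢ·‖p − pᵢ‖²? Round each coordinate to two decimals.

(7.68, 10.53)

The minimiser of Σwᵢ‖p−pᵢ‖² is the weighted centroid p* = (Σwᵢpᵢ)/(Σwᵢ).
Σwᵢ = 1900.
Σwᵢxᵢ = 900·11 + 800·3 + 150·11 + 50·13 = 14600.
Σwᵢyᵢ = 900·9 + 800·14 + 150·1 + 50·11 = 20000.
x* = 14600/1900 = 7.68, y* = 20000/1900 = 10.53.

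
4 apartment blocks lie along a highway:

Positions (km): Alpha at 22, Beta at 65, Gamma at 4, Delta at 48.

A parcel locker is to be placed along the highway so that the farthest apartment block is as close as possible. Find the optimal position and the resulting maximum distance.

The 1-center on a line is the midpoint of the two extreme points: leftmost at 4, rightmost at 65.
Optimal location = (4 + 65)/2 = 34.5; maximum distance = (65 − 4)/2 = 30.5.

location 34.5, max distance 30.5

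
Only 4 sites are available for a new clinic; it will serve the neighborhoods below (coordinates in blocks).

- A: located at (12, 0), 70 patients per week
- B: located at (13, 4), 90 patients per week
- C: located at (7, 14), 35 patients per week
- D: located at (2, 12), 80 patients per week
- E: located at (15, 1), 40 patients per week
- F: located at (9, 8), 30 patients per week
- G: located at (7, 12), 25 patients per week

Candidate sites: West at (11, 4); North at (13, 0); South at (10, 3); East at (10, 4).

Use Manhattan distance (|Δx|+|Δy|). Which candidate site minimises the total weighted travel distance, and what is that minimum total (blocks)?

Total weighted distance at each candidate:
  West (11, 4): total = 3140
  North (13, 0): total = 3900
  South (10, 3): total = 3320
  East (10, 4): total = 3170
Minimum is at West with total 3140 blocks.

West, total 3140 blocks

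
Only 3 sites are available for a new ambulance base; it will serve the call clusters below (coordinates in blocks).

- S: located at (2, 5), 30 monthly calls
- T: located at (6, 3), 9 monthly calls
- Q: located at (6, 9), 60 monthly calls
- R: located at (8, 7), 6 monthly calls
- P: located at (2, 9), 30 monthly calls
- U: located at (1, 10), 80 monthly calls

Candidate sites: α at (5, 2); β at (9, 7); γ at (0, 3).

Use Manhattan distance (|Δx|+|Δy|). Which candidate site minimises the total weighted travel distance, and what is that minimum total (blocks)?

β, total 1789 blocks

Total weighted distance at each candidate:
  α (5, 2): total = 1986
  β (9, 7): total = 1789
  γ (0, 3): total = 1846
Minimum is at β with total 1789 blocks.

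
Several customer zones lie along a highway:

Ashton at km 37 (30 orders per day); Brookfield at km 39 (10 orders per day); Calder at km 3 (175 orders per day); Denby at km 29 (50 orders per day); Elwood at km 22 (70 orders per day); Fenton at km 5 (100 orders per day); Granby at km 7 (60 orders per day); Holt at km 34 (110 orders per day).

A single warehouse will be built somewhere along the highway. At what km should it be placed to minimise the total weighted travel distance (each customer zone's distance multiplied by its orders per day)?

x = 7

For a sum of weighted absolute distances on a line, the optimum is the weighted median (not the mean). Total weight W = 605; half-weight = 302.5.
Sort by position and accumulate weight:
  km 3 (Calder, w=175) → cum 175
  km 5 (Fenton, w=100) → cum 275
  km 7 (Granby, w=60) → cum 335  ≥ 302.5 → median here
  km 22 (Elwood, w=70) → cum 405
  km 29 (Denby, w=50) → cum 455
  km 34 (Holt, w=110) → cum 565
  km 37 (Ashton, w=30) → cum 595
  km 39 (Brookfield, w=10) → cum 605
Optimal location: km 7.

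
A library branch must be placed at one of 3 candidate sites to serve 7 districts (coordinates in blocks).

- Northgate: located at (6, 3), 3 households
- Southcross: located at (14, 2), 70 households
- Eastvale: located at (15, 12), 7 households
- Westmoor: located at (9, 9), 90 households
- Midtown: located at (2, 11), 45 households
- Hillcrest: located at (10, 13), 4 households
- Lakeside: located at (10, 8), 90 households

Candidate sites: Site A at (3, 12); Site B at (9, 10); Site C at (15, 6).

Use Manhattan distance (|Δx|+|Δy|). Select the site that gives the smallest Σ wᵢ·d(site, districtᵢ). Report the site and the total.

Site B, total 1732 blocks

Total weighted distance at each candidate:
  Site A (3, 12): total = 3512
  Site B (9, 10): total = 1732
  Site C (15, 6): total = 2726
Minimum is at Site B with total 1732 blocks.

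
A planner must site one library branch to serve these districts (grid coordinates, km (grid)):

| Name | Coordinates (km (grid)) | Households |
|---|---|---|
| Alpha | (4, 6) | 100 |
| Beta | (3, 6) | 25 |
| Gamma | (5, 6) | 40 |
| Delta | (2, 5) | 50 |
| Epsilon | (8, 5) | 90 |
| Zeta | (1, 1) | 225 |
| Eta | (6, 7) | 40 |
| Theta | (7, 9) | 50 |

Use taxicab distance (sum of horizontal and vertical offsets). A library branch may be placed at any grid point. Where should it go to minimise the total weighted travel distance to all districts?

(4, 5)

Manhattan distance separates: Σwᵢ(|x−xᵢ|+|y−yᵢ|) = Σwᵢ|x−xᵢ| + Σwᵢ|y−yᵢ|, so x and y are optimised independently as 1-D weighted medians.
Total weight W = 620; half = 310.
x-coordinate, sorted with cumulative weight:
  x=1 (Zeta, w=225) cum 225
  x=2 (Delta, w=50) cum 275
  x=3 (Beta, w=25) cum 300
  x=4 (Alpha, w=100) cum 400  ← median
  x=5 (Gamma, w=40) cum 440
  x=6 (Eta, w=40) cum 480
  x=7 (Theta, w=50) cum 530
  x=8 (Epsilon, w=90) cum 620
⇒ x* = 4
y-coordinate, sorted with cumulative weight:
  y=1 (Zeta, w=225) cum 225
  y=5 (Delta, w=50) cum 275
  y=5 (Epsilon, w=90) cum 365  ← median
  y=6 (Alpha, w=100) cum 465
  y=6 (Beta, w=25) cum 490
  y=6 (Gamma, w=40) cum 530
  y=7 (Eta, w=40) cum 570
  y=9 (Theta, w=50) cum 620
⇒ y* = 5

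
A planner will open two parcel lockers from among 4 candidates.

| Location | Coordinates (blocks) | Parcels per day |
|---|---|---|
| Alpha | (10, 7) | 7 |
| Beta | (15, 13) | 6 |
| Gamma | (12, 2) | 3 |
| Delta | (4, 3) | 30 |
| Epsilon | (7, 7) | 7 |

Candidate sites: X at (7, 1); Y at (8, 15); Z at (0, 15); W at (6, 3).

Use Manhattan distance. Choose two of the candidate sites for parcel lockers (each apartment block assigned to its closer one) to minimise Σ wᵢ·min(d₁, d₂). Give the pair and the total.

{Y, W}, total 226

Evaluate every pair (each demand assigned to the nearer of the two):
  {Y, W}: total = 226
  {Z, W}: total = 274
  {X, W}: total = 283
  {X, Y}: total = 327
  {X, Z}: total = 375
  {Y, Z}: total = 718
Best pair: {Y, W} with total 226.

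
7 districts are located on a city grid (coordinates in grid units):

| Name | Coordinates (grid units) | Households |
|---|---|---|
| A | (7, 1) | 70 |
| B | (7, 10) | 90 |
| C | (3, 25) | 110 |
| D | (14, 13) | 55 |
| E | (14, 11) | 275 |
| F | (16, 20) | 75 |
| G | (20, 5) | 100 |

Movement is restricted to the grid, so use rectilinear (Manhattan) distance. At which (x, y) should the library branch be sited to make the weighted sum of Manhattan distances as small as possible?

(14, 11)

Manhattan distance separates: Σwᵢ(|x−xᵢ|+|y−yᵢ|) = Σwᵢ|x−xᵢ| + Σwᵢ|y−yᵢ|, so x and y are optimised independently as 1-D weighted medians.
Total weight W = 775; half = 387.5.
x-coordinate, sorted with cumulative weight:
  x=3 (C, w=110) cum 110
  x=7 (A, w=70) cum 180
  x=7 (B, w=90) cum 270
  x=14 (D, w=55) cum 325
  x=14 (E, w=275) cum 600  ← median
  x=16 (F, w=75) cum 675
  x=20 (G, w=100) cum 775
⇒ x* = 14
y-coordinate, sorted with cumulative weight:
  y=1 (A, w=70) cum 70
  y=5 (G, w=100) cum 170
  y=10 (B, w=90) cum 260
  y=11 (E, w=275) cum 535  ← median
  y=13 (D, w=55) cum 590
  y=20 (F, w=75) cum 665
  y=25 (C, w=110) cum 775
⇒ y* = 11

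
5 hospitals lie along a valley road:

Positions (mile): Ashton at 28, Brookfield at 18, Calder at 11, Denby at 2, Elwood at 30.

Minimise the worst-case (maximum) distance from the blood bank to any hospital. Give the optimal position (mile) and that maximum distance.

location 16, max distance 14

The 1-center on a line is the midpoint of the two extreme points: leftmost at 2, rightmost at 30.
Optimal location = (2 + 30)/2 = 16; maximum distance = (30 − 2)/2 = 14.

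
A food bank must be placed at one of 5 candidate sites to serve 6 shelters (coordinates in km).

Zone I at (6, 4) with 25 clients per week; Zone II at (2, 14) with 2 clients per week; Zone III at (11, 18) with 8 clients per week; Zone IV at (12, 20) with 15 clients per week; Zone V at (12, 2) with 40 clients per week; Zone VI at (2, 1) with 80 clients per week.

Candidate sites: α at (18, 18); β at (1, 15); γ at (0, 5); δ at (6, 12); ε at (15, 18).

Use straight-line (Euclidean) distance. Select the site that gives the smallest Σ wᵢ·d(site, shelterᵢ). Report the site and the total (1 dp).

Total weighted distance at each candidate:
  α (18, 18): total = 3196.0
  β (1, 15): total = 2373.7
  γ (0, 5): total = 1447.4
  δ (6, 12): total = 1824.3
  ε (15, 18): total = 2892.6
Minimum is at γ with total 1447.4 km.

γ, total 1447.4 km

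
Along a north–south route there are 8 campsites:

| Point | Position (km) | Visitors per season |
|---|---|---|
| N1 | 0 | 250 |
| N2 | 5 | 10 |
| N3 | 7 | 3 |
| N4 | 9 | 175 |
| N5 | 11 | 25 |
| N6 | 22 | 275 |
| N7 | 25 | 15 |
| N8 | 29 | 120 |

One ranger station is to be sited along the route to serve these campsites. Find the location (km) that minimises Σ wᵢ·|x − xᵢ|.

x = 9

For a sum of weighted absolute distances on a line, the optimum is the weighted median (not the mean). Total weight W = 873; half-weight = 436.5.
Sort by position and accumulate weight:
  km 0 (N1, w=250) → cum 250
  km 5 (N2, w=10) → cum 260
  km 7 (N3, w=3) → cum 263
  km 9 (N4, w=175) → cum 438  ≥ 436.5 → median here
  km 11 (N5, w=25) → cum 463
  km 22 (N6, w=275) → cum 738
  km 25 (N7, w=15) → cum 753
  km 29 (N8, w=120) → cum 873
Optimal location: km 9.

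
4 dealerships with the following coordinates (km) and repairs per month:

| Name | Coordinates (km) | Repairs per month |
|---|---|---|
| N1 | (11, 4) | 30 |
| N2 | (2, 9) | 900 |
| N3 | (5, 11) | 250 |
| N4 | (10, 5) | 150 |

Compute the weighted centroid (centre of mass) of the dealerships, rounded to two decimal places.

(3.67, 8.81)

The minimiser of Σwᵢ‖p−pᵢ‖² is the weighted centroid p* = (Σwᵢpᵢ)/(Σwᵢ).
Σwᵢ = 1330.
Σwᵢxᵢ = 30·11 + 900·2 + 250·5 + 150·10 = 4880.
Σwᵢyᵢ = 30·4 + 900·9 + 250·11 + 150·5 = 11720.
x* = 4880/1330 = 3.67, y* = 11720/1330 = 8.81.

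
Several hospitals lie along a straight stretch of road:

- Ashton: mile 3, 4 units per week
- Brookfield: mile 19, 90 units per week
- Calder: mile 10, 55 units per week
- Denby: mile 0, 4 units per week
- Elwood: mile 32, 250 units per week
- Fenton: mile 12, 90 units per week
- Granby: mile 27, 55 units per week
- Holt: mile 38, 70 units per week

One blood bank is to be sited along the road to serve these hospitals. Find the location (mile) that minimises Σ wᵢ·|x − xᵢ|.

For a sum of weighted absolute distances on a line, the optimum is the weighted median (not the mean). Total weight W = 618; half-weight = 309.
Sort by position and accumulate weight:
  mile 0 (Denby, w=4) → cum 4
  mile 3 (Ashton, w=4) → cum 8
  mile 10 (Calder, w=55) → cum 63
  mile 12 (Fenton, w=90) → cum 153
  mile 19 (Brookfield, w=90) → cum 243
  mile 27 (Granby, w=55) → cum 298
  mile 32 (Elwood, w=250) → cum 548  ≥ 309 → median here
  mile 38 (Holt, w=70) → cum 618
Optimal location: mile 32.

x = 32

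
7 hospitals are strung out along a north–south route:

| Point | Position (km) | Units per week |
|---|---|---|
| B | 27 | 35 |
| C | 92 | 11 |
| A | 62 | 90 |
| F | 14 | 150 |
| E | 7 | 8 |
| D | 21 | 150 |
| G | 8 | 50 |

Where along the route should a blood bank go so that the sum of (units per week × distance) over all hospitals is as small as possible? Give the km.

x = 21

For a sum of weighted absolute distances on a line, the optimum is the weighted median (not the mean). Total weight W = 494; half-weight = 247.
Sort by position and accumulate weight:
  km 7 (E, w=8) → cum 8
  km 8 (G, w=50) → cum 58
  km 14 (F, w=150) → cum 208
  km 21 (D, w=150) → cum 358  ≥ 247 → median here
  km 27 (B, w=35) → cum 393
  km 62 (A, w=90) → cum 483
  km 92 (C, w=11) → cum 494
Optimal location: km 21.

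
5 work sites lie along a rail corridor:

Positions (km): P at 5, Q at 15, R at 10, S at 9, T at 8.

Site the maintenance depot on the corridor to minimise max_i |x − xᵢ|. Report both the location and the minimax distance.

location 10, max distance 5

The 1-center on a line is the midpoint of the two extreme points: leftmost at 5, rightmost at 15.
Optimal location = (5 + 15)/2 = 10; maximum distance = (15 − 5)/2 = 5.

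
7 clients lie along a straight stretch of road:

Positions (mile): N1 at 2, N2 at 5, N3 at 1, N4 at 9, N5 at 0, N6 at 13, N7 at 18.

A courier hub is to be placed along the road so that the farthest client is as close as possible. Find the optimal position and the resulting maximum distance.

location 9, max distance 9

The 1-center on a line is the midpoint of the two extreme points: leftmost at 0, rightmost at 18.
Optimal location = (0 + 18)/2 = 9; maximum distance = (18 − 0)/2 = 9.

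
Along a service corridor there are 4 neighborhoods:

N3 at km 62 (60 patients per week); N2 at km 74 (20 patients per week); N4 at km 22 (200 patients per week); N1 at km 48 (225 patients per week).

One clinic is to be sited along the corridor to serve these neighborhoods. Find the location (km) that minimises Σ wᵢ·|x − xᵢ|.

x = 48

For a sum of weighted absolute distances on a line, the optimum is the weighted median (not the mean). Total weight W = 505; half-weight = 252.5.
Sort by position and accumulate weight:
  km 22 (N4, w=200) → cum 200
  km 48 (N1, w=225) → cum 425  ≥ 252.5 → median here
  km 62 (N3, w=60) → cum 485
  km 74 (N2, w=20) → cum 505
Optimal location: km 48.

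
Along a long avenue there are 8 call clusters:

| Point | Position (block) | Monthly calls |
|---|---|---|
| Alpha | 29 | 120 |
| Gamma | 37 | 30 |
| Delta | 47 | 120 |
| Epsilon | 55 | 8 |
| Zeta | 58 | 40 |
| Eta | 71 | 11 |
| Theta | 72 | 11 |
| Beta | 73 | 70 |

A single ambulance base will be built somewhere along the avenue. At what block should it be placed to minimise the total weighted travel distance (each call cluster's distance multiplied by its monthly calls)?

x = 47

For a sum of weighted absolute distances on a line, the optimum is the weighted median (not the mean). Total weight W = 410; half-weight = 205.
Sort by position and accumulate weight:
  block 29 (Alpha, w=120) → cum 120
  block 37 (Gamma, w=30) → cum 150
  block 47 (Delta, w=120) → cum 270  ≥ 205 → median here
  block 55 (Epsilon, w=8) → cum 278
  block 58 (Zeta, w=40) → cum 318
  block 71 (Eta, w=11) → cum 329
  block 72 (Theta, w=11) → cum 340
  block 73 (Beta, w=70) → cum 410
Optimal location: block 47.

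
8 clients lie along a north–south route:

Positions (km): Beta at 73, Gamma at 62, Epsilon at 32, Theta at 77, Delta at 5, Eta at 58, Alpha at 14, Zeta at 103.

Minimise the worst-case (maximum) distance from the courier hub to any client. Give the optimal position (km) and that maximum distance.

The 1-center on a line is the midpoint of the two extreme points: leftmost at 5, rightmost at 103.
Optimal location = (5 + 103)/2 = 54; maximum distance = (103 − 5)/2 = 49.

location 54, max distance 49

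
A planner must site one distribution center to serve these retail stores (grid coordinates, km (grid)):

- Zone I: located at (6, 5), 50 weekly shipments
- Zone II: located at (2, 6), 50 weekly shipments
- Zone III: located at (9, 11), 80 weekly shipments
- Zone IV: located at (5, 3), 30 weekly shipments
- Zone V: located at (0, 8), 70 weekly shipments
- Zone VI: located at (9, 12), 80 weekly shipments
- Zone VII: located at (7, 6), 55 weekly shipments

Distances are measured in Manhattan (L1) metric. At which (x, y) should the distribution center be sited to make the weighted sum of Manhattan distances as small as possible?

(7, 8)

Manhattan distance separates: Σwᵢ(|x−xᵢ|+|y−yᵢ|) = Σwᵢ|x−xᵢ| + Σwᵢ|y−yᵢ|, so x and y are optimised independently as 1-D weighted medians.
Total weight W = 415; half = 207.5.
x-coordinate, sorted with cumulative weight:
  x=0 (Zone V, w=70) cum 70
  x=2 (Zone II, w=50) cum 120
  x=5 (Zone IV, w=30) cum 150
  x=6 (Zone I, w=50) cum 200
  x=7 (Zone VII, w=55) cum 255  ← median
  x=9 (Zone III, w=80) cum 335
  x=9 (Zone VI, w=80) cum 415
⇒ x* = 7
y-coordinate, sorted with cumulative weight:
  y=3 (Zone IV, w=30) cum 30
  y=5 (Zone I, w=50) cum 80
  y=6 (Zone II, w=50) cum 130
  y=6 (Zone VII, w=55) cum 185
  y=8 (Zone V, w=70) cum 255  ← median
  y=11 (Zone III, w=80) cum 335
  y=12 (Zone VI, w=80) cum 415
⇒ y* = 8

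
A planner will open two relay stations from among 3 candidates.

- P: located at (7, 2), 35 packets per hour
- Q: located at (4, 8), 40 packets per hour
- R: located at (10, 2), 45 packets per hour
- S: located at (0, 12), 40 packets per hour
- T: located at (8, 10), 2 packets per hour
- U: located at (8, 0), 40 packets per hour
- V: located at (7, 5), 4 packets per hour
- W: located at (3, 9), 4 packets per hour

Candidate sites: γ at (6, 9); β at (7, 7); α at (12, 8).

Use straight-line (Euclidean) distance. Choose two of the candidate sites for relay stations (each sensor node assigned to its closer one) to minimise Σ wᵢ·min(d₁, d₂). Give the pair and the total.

{γ, β}, total 1102.5

Evaluate every pair (each demand assigned to the nearer of the two):
  {γ, β}: total = 1102.5
  {β, α}: total = 1223.0
  {γ, α}: total = 1280.6
Best pair: {γ, β} with total 1102.5.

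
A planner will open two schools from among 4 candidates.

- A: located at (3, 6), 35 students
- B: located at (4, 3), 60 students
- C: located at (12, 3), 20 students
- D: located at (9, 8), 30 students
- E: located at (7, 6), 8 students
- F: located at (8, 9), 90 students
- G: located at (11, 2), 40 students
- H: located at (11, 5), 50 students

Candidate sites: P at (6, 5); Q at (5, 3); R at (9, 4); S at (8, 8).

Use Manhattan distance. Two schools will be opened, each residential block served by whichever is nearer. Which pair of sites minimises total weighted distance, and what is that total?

{Q, S}, total 1099

Evaluate every pair (each demand assigned to the nearer of the two):
  {Q, S}: total = 1099
  {R, S}: total = 1139
  {P, S}: total = 1246
  {Q, R}: total = 1317
  {P, R}: total = 1446
  {P, Q}: total = 1606
Best pair: {Q, S} with total 1099.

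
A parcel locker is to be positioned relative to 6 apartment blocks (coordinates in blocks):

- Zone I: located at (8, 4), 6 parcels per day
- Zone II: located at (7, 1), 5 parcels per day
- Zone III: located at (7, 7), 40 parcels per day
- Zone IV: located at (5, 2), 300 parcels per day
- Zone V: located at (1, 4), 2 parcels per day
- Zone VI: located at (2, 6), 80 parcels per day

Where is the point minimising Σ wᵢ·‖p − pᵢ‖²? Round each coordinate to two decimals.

(4.68, 3.23)

The minimiser of Σwᵢ‖p−pᵢ‖² is the weighted centroid p* = (Σwᵢpᵢ)/(Σwᵢ).
Σwᵢ = 433.
Σwᵢxᵢ = 6·8 + 5·7 + 40·7 + 300·5 + 2·1 + 80·2 = 2025.
Σwᵢyᵢ = 6·4 + 5·1 + 40·7 + 300·2 + 2·4 + 80·6 = 1397.
x* = 2025/433 = 4.68, y* = 1397/433 = 3.23.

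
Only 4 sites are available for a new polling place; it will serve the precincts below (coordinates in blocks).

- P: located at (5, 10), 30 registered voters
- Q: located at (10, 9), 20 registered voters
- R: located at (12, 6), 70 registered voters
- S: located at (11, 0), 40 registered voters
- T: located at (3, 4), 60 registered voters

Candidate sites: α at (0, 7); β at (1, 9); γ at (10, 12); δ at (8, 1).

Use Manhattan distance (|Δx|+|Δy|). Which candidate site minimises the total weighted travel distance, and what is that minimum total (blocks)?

δ, total 1830 blocks

Total weighted distance at each candidate:
  α (0, 7): total = 2470
  β (1, 9): total = 2490
  γ (10, 12): total = 2250
  δ (8, 1): total = 1830
Minimum is at δ with total 1830 blocks.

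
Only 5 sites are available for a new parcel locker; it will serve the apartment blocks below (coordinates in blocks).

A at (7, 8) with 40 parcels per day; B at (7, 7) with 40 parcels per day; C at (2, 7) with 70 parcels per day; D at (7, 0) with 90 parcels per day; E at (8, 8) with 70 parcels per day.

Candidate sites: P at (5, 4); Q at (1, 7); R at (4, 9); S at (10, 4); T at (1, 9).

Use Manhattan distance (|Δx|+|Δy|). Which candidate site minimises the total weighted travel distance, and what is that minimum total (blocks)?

P, total 1890 blocks

Total weighted distance at each candidate:
  P (5, 4): total = 1890
  Q (1, 7): total = 2320
  R (4, 9): total = 2070
  S (10, 4): total = 2340
  T (1, 9): total = 2720
Minimum is at P with total 1890 blocks.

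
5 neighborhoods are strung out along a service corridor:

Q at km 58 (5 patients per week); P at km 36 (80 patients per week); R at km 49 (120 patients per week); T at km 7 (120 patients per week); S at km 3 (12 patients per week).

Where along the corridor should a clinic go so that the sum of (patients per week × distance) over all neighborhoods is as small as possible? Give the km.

x = 36

For a sum of weighted absolute distances on a line, the optimum is the weighted median (not the mean). Total weight W = 337; half-weight = 168.5.
Sort by position and accumulate weight:
  km 3 (S, w=12) → cum 12
  km 7 (T, w=120) → cum 132
  km 36 (P, w=80) → cum 212  ≥ 168.5 → median here
  km 49 (R, w=120) → cum 332
  km 58 (Q, w=5) → cum 337
Optimal location: km 36.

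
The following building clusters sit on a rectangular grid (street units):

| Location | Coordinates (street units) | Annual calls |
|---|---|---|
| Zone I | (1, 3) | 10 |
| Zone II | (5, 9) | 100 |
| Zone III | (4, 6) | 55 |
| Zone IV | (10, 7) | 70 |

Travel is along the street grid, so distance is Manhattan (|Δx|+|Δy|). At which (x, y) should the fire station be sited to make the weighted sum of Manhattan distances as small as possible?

(5, 7)

Manhattan distance separates: Σwᵢ(|x−xᵢ|+|y−yᵢ|) = Σwᵢ|x−xᵢ| + Σwᵢ|y−yᵢ|, so x and y are optimised independently as 1-D weighted medians.
Total weight W = 235; half = 117.5.
x-coordinate, sorted with cumulative weight:
  x=1 (Zone I, w=10) cum 10
  x=4 (Zone III, w=55) cum 65
  x=5 (Zone II, w=100) cum 165  ← median
  x=10 (Zone IV, w=70) cum 235
⇒ x* = 5
y-coordinate, sorted with cumulative weight:
  y=3 (Zone I, w=10) cum 10
  y=6 (Zone III, w=55) cum 65
  y=7 (Zone IV, w=70) cum 135  ← median
  y=9 (Zone II, w=100) cum 235
⇒ y* = 7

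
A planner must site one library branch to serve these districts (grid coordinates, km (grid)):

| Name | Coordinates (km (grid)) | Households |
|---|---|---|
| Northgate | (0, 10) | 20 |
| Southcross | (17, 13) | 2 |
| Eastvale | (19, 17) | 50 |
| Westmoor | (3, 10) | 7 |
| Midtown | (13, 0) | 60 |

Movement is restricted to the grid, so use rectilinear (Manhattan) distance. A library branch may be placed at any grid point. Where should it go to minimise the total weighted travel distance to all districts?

(13, 10)

Manhattan distance separates: Σwᵢ(|x−xᵢ|+|y−yᵢ|) = Σwᵢ|x−xᵢ| + Σwᵢ|y−yᵢ|, so x and y are optimised independently as 1-D weighted medians.
Total weight W = 139; half = 69.5.
x-coordinate, sorted with cumulative weight:
  x=0 (Northgate, w=20) cum 20
  x=3 (Westmoor, w=7) cum 27
  x=13 (Midtown, w=60) cum 87  ← median
  x=17 (Southcross, w=2) cum 89
  x=19 (Eastvale, w=50) cum 139
⇒ x* = 13
y-coordinate, sorted with cumulative weight:
  y=0 (Midtown, w=60) cum 60
  y=10 (Northgate, w=20) cum 80  ← median
  y=10 (Westmoor, w=7) cum 87
  y=13 (Southcross, w=2) cum 89
  y=17 (Eastvale, w=50) cum 139
⇒ y* = 10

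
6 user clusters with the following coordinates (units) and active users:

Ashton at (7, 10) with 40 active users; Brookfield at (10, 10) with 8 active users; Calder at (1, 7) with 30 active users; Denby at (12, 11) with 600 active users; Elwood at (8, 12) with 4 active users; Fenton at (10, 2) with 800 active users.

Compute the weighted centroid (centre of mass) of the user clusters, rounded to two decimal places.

The minimiser of Σwᵢ‖p−pᵢ‖² is the weighted centroid p* = (Σwᵢpᵢ)/(Σwᵢ).
Σwᵢ = 1482.
Σwᵢxᵢ = 40·7 + 8·10 + 30·1 + 600·12 + 4·8 + 800·10 = 15622.
Σwᵢyᵢ = 40·10 + 8·10 + 30·7 + 600·11 + 4·12 + 800·2 = 8938.
x* = 15622/1482 = 10.54, y* = 8938/1482 = 6.03.

(10.54, 6.03)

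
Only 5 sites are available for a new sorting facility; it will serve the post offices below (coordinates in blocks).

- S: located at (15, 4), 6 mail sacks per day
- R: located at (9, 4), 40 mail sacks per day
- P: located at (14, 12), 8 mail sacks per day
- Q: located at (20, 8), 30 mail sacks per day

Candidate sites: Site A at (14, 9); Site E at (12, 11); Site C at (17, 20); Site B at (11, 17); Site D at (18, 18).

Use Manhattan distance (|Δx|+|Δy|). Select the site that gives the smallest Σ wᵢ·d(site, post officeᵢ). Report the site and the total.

Site A, total 670 blocks

Total weighted distance at each candidate:
  Site A (14, 9): total = 670
  Site E (12, 11): total = 814
  Site C (17, 20): total = 1606
  Site B (11, 17): total = 1306
  Site D (18, 18): total = 1462
Minimum is at Site A with total 670 blocks.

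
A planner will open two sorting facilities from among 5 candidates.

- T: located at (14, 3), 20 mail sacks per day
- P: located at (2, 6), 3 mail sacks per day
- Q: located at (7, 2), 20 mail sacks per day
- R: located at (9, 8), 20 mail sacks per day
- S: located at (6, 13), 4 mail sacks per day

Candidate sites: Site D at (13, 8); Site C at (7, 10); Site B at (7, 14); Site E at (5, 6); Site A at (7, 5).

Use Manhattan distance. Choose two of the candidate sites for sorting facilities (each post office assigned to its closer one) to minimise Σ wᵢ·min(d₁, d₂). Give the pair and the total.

{Site D, Site A}, total 314

Evaluate every pair (each demand assigned to the nearer of the two):
  {Site D, Site A}: total = 314
  {Site C, Site A}: total = 354
  {Site D, Site E}: total = 361
  {Site B, Site A}: total = 366
  {Site E, Site A}: total = 381
  {Site D, Site C}: total = 403
  {Site C, Site E}: total = 465
  {Site D, Site B}: total = 487
  {Site B, Site E}: total = 497
  {Site C, Site B}: total = 555
Best pair: {Site D, Site A} with total 314.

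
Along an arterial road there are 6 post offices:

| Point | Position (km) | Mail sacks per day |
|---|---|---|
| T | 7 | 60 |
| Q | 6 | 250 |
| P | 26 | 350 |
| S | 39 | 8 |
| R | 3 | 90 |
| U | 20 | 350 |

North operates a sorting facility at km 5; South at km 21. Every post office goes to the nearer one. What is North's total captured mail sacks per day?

400

The indifferent point is the midpoint (5+21)/2 = 13; post offices left of it (closer to North at 5) go to North, those right go to South.
  R at 3 (w=90) → North
  Q at 6 (w=250) → North
  T at 7 (w=60) → North
  U at 20 (w=350) → South
  P at 26 (w=350) → South
  S at 39 (w=8) → South
North captures 400; South captures 708.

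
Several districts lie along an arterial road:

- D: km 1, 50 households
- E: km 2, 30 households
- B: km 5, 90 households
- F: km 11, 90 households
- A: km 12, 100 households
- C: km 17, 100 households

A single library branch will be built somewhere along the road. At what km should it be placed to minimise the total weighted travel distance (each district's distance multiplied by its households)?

x = 11

For a sum of weighted absolute distances on a line, the optimum is the weighted median (not the mean). Total weight W = 460; half-weight = 230.
Sort by position and accumulate weight:
  km 1 (D, w=50) → cum 50
  km 2 (E, w=30) → cum 80
  km 5 (B, w=90) → cum 170
  km 11 (F, w=90) → cum 260  ≥ 230 → median here
  km 12 (A, w=100) → cum 360
  km 17 (C, w=100) → cum 460
Optimal location: km 11.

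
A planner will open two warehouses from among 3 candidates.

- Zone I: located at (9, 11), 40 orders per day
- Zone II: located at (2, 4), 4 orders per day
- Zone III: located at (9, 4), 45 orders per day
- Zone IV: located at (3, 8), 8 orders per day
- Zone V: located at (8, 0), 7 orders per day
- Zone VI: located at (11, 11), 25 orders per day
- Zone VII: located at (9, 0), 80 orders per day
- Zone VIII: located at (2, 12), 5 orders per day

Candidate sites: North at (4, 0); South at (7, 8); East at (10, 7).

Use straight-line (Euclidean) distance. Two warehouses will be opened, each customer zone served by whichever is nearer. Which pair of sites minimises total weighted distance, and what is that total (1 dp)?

{North, East}, total 959.9

Evaluate every pair (each demand assigned to the nearer of the two):
  {North, East}: total = 959.9
  {North, South}: total = 980.4
  {South, East}: total = 1095.9
Best pair: {North, East} with total 959.9.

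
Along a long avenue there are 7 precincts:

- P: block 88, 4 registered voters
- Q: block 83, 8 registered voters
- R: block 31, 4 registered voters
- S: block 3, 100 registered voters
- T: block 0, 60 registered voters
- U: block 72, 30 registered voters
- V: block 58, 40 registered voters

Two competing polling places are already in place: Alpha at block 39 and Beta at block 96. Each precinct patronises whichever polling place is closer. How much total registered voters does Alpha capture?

The indifferent point is the midpoint (39+96)/2 = 67.5; precincts left of it (closer to Alpha at 39) go to Alpha, those right go to Beta.
  T at 0 (w=60) → Alpha
  S at 3 (w=100) → Alpha
  R at 31 (w=4) → Alpha
  V at 58 (w=40) → Alpha
  U at 72 (w=30) → Beta
  Q at 83 (w=8) → Beta
  P at 88 (w=4) → Beta
Alpha captures 204; Beta captures 42.

204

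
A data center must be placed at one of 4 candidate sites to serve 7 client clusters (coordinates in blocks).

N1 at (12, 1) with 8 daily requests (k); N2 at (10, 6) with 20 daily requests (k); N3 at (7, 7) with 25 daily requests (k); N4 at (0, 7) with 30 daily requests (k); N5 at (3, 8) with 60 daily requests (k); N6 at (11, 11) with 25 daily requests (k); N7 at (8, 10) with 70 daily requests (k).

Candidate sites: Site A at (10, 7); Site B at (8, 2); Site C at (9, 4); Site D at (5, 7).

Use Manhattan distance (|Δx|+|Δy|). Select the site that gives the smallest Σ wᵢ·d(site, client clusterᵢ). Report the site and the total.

Site D, total 1274 blocks

Total weighted distance at each candidate:
  Site A (10, 7): total = 1414
  Site B (8, 2): total = 2220
  Site C (9, 4): total = 1908
  Site D (5, 7): total = 1274
Minimum is at Site D with total 1274 blocks.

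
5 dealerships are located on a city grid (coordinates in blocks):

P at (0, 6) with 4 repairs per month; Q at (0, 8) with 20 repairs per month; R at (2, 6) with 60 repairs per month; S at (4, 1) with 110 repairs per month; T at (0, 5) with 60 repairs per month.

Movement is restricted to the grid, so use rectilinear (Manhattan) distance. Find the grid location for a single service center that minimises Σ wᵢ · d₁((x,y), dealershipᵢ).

(2, 5)

Manhattan distance separates: Σwᵢ(|x−xᵢ|+|y−yᵢ|) = Σwᵢ|x−xᵢ| + Σwᵢ|y−yᵢ|, so x and y are optimised independently as 1-D weighted medians.
Total weight W = 254; half = 127.
x-coordinate, sorted with cumulative weight:
  x=0 (P, w=4) cum 4
  x=0 (Q, w=20) cum 24
  x=0 (T, w=60) cum 84
  x=2 (R, w=60) cum 144  ← median
  x=4 (S, w=110) cum 254
⇒ x* = 2
y-coordinate, sorted with cumulative weight:
  y=1 (S, w=110) cum 110
  y=5 (T, w=60) cum 170  ← median
  y=6 (P, w=4) cum 174
  y=6 (R, w=60) cum 234
  y=8 (Q, w=20) cum 254
⇒ y* = 5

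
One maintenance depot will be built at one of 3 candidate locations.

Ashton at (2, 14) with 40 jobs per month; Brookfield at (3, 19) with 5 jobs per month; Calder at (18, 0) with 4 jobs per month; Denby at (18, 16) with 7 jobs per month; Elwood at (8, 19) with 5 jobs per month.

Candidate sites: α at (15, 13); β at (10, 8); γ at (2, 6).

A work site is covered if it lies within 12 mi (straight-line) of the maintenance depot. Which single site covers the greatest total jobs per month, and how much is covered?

Coverage radius r = 12 mi; a point is covered iff (Δx)²+(Δy)² ≤ 12² = 144.
  α (15, 13): covers {Denby, Elwood} → 12
  β (10, 8): covers {Ashton, Calder, Denby, Elwood} → 56
  γ (2, 6): covers {Ashton} → 40
Maximum coverage at β: 56 jobs per month.

β, covering 56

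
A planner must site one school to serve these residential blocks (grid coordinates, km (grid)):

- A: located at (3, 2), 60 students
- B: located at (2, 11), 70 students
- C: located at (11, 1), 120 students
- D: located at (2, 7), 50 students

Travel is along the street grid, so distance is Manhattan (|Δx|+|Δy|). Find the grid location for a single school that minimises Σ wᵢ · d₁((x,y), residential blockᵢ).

(3, 2)

Manhattan distance separates: Σwᵢ(|x−xᵢ|+|y−yᵢ|) = Σwᵢ|x−xᵢ| + Σwᵢ|y−yᵢ|, so x and y are optimised independently as 1-D weighted medians.
Total weight W = 300; half = 150.
x-coordinate, sorted with cumulative weight:
  x=2 (B, w=70) cum 70
  x=2 (D, w=50) cum 120
  x=3 (A, w=60) cum 180  ← median
  x=11 (C, w=120) cum 300
⇒ x* = 3
y-coordinate, sorted with cumulative weight:
  y=1 (C, w=120) cum 120
  y=2 (A, w=60) cum 180  ← median
  y=7 (D, w=50) cum 230
  y=11 (B, w=70) cum 300
⇒ y* = 2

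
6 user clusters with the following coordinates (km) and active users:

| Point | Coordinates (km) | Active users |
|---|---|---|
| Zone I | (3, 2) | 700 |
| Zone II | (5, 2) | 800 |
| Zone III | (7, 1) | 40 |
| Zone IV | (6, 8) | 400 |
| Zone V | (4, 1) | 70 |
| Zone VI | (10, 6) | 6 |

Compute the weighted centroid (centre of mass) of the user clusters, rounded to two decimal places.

(4.52, 3.15)

The minimiser of Σwᵢ‖p−pᵢ‖² is the weighted centroid p* = (Σwᵢpᵢ)/(Σwᵢ).
Σwᵢ = 2016.
Σwᵢxᵢ = 700·3 + 800·5 + 40·7 + 400·6 + 70·4 + 6·10 = 9120.
Σwᵢyᵢ = 700·2 + 800·2 + 40·1 + 400·8 + 70·1 + 6·6 = 6346.
x* = 9120/2016 = 4.52, y* = 6346/2016 = 3.15.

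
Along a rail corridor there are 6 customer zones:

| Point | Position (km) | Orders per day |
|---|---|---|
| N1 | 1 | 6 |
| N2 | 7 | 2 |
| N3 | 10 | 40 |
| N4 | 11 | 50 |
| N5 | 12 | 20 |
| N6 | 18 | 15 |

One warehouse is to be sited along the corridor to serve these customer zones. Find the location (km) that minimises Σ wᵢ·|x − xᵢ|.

x = 11

For a sum of weighted absolute distances on a line, the optimum is the weighted median (not the mean). Total weight W = 133; half-weight = 66.5.
Sort by position and accumulate weight:
  km 1 (N1, w=6) → cum 6
  km 7 (N2, w=2) → cum 8
  km 10 (N3, w=40) → cum 48
  km 11 (N4, w=50) → cum 98  ≥ 66.5 → median here
  km 12 (N5, w=20) → cum 118
  km 18 (N6, w=15) → cum 133
Optimal location: km 11.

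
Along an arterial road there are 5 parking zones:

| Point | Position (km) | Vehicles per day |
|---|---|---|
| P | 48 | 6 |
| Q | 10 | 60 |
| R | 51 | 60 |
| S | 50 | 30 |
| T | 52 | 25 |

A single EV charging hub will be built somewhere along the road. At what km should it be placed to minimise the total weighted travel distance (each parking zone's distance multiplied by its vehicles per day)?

x = 50

For a sum of weighted absolute distances on a line, the optimum is the weighted median (not the mean). Total weight W = 181; half-weight = 90.5.
Sort by position and accumulate weight:
  km 10 (Q, w=60) → cum 60
  km 48 (P, w=6) → cum 66
  km 50 (S, w=30) → cum 96  ≥ 90.5 → median here
  km 51 (R, w=60) → cum 156
  km 52 (T, w=25) → cum 181
Optimal location: km 50.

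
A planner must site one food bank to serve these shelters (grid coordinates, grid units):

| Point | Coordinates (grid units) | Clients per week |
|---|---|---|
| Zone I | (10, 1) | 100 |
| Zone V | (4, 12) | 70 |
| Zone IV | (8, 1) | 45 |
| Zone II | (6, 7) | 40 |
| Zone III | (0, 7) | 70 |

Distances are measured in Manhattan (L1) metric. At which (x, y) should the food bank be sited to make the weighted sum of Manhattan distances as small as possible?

Manhattan distance separates: Σwᵢ(|x−xᵢ|+|y−yᵢ|) = Σwᵢ|x−xᵢ| + Σwᵢ|y−yᵢ|, so x and y are optimised independently as 1-D weighted medians.
Total weight W = 325; half = 162.5.
x-coordinate, sorted with cumulative weight:
  x=0 (Zone III, w=70) cum 70
  x=4 (Zone V, w=70) cum 140
  x=6 (Zone II, w=40) cum 180  ← median
  x=8 (Zone IV, w=45) cum 225
  x=10 (Zone I, w=100) cum 325
⇒ x* = 6
y-coordinate, sorted with cumulative weight:
  y=1 (Zone I, w=100) cum 100
  y=1 (Zone IV, w=45) cum 145
  y=7 (Zone II, w=40) cum 185  ← median
  y=7 (Zone III, w=70) cum 255
  y=12 (Zone V, w=70) cum 325
⇒ y* = 7

(6, 7)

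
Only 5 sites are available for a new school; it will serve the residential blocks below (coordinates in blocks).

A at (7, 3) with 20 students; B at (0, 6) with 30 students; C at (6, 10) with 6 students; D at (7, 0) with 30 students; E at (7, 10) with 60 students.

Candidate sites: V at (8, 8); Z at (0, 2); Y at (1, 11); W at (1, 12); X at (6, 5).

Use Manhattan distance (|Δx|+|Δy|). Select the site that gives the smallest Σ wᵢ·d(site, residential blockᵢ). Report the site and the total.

Total weighted distance at each candidate:
  V (8, 8): total = 894
  Z (0, 2): total = 1534
  Y (1, 11): total = 1426
  W (1, 12): total = 1572
  X (6, 5): total = 840
Minimum is at X with total 840 blocks.

X, total 840 blocks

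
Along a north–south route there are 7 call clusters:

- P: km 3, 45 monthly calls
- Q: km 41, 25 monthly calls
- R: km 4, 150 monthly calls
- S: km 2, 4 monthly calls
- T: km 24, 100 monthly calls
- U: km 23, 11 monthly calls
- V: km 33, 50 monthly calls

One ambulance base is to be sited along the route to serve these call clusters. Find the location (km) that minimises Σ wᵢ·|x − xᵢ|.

For a sum of weighted absolute distances on a line, the optimum is the weighted median (not the mean). Total weight W = 385; half-weight = 192.5.
Sort by position and accumulate weight:
  km 2 (S, w=4) → cum 4
  km 3 (P, w=45) → cum 49
  km 4 (R, w=150) → cum 199  ≥ 192.5 → median here
  km 23 (U, w=11) → cum 210
  km 24 (T, w=100) → cum 310
  km 33 (V, w=50) → cum 360
  km 41 (Q, w=25) → cum 385
Optimal location: km 4.

x = 4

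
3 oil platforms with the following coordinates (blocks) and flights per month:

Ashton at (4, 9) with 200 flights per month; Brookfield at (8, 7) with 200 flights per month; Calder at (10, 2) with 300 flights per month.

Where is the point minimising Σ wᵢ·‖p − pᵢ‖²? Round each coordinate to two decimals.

The minimiser of Σwᵢ‖p−pᵢ‖² is the weighted centroid p* = (Σwᵢpᵢ)/(Σwᵢ).
Σwᵢ = 700.
Σwᵢxᵢ = 200·4 + 200·8 + 300·10 = 5400.
Σwᵢyᵢ = 200·9 + 200·7 + 300·2 = 3800.
x* = 5400/700 = 7.71, y* = 3800/700 = 5.43.

(7.71, 5.43)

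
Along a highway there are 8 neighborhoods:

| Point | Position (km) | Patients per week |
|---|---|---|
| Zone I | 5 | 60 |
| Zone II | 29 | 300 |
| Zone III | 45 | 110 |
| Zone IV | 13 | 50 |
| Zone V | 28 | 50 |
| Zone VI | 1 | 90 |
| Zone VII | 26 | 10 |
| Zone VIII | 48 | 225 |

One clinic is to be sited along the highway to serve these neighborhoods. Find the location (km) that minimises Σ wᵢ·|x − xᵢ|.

x = 29

For a sum of weighted absolute distances on a line, the optimum is the weighted median (not the mean). Total weight W = 895; half-weight = 447.5.
Sort by position and accumulate weight:
  km 1 (Zone VI, w=90) → cum 90
  km 5 (Zone I, w=60) → cum 150
  km 13 (Zone IV, w=50) → cum 200
  km 26 (Zone VII, w=10) → cum 210
  km 28 (Zone V, w=50) → cum 260
  km 29 (Zone II, w=300) → cum 560  ≥ 447.5 → median here
  km 45 (Zone III, w=110) → cum 670
  km 48 (Zone VIII, w=225) → cum 895
Optimal location: km 29.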